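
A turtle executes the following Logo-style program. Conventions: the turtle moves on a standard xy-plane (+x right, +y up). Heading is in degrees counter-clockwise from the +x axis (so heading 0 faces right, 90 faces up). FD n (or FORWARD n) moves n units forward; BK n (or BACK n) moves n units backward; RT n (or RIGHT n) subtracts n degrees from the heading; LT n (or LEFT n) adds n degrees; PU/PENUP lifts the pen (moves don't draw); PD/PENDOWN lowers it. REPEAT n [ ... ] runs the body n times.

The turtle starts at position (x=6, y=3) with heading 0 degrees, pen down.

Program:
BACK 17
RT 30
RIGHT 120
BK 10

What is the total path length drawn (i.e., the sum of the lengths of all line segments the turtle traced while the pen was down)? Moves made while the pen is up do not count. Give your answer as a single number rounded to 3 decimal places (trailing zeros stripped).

Answer: 27

Derivation:
Executing turtle program step by step:
Start: pos=(6,3), heading=0, pen down
BK 17: (6,3) -> (-11,3) [heading=0, draw]
RT 30: heading 0 -> 330
RT 120: heading 330 -> 210
BK 10: (-11,3) -> (-2.34,8) [heading=210, draw]
Final: pos=(-2.34,8), heading=210, 2 segment(s) drawn

Segment lengths:
  seg 1: (6,3) -> (-11,3), length = 17
  seg 2: (-11,3) -> (-2.34,8), length = 10
Total = 27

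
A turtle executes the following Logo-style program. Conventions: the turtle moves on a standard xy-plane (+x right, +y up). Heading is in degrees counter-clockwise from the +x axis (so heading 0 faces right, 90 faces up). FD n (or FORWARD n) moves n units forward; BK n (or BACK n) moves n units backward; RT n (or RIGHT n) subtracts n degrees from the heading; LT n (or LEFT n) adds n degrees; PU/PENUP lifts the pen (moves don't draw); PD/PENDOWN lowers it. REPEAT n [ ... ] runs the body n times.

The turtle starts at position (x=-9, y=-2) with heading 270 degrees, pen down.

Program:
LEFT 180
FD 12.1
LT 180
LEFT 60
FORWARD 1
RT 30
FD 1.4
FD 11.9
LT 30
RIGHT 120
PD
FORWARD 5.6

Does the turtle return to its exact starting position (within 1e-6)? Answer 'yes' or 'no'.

Executing turtle program step by step:
Start: pos=(-9,-2), heading=270, pen down
LT 180: heading 270 -> 90
FD 12.1: (-9,-2) -> (-9,10.1) [heading=90, draw]
LT 180: heading 90 -> 270
LT 60: heading 270 -> 330
FD 1: (-9,10.1) -> (-8.134,9.6) [heading=330, draw]
RT 30: heading 330 -> 300
FD 1.4: (-8.134,9.6) -> (-7.434,8.388) [heading=300, draw]
FD 11.9: (-7.434,8.388) -> (-1.484,-1.918) [heading=300, draw]
LT 30: heading 300 -> 330
RT 120: heading 330 -> 210
PD: pen down
FD 5.6: (-1.484,-1.918) -> (-6.334,-4.718) [heading=210, draw]
Final: pos=(-6.334,-4.718), heading=210, 5 segment(s) drawn

Start position: (-9, -2)
Final position: (-6.334, -4.718)
Distance = 3.808; >= 1e-6 -> NOT closed

Answer: no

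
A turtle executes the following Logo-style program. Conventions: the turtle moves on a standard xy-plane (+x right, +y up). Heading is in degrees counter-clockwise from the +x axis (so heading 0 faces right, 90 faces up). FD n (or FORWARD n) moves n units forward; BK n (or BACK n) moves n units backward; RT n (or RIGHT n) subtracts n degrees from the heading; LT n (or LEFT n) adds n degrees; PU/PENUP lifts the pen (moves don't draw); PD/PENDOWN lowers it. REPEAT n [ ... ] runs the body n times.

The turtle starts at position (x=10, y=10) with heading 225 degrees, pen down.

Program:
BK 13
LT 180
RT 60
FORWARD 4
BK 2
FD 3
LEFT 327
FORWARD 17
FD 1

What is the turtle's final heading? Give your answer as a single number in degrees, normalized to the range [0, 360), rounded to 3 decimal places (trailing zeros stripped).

Answer: 312

Derivation:
Executing turtle program step by step:
Start: pos=(10,10), heading=225, pen down
BK 13: (10,10) -> (19.192,19.192) [heading=225, draw]
LT 180: heading 225 -> 45
RT 60: heading 45 -> 345
FD 4: (19.192,19.192) -> (23.056,18.157) [heading=345, draw]
BK 2: (23.056,18.157) -> (21.124,18.675) [heading=345, draw]
FD 3: (21.124,18.675) -> (24.022,17.898) [heading=345, draw]
LT 327: heading 345 -> 312
FD 17: (24.022,17.898) -> (35.397,5.265) [heading=312, draw]
FD 1: (35.397,5.265) -> (36.066,4.522) [heading=312, draw]
Final: pos=(36.066,4.522), heading=312, 6 segment(s) drawn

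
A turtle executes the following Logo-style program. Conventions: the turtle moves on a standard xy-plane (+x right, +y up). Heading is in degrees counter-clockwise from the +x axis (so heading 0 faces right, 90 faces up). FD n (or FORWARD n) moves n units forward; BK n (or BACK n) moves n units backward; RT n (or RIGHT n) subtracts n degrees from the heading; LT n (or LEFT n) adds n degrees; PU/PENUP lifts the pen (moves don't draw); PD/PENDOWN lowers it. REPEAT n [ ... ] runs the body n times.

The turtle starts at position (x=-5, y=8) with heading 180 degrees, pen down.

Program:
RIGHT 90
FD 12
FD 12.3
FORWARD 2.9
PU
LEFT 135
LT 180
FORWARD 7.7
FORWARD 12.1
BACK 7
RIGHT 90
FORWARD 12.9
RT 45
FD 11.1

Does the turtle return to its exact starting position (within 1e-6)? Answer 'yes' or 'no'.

Executing turtle program step by step:
Start: pos=(-5,8), heading=180, pen down
RT 90: heading 180 -> 90
FD 12: (-5,8) -> (-5,20) [heading=90, draw]
FD 12.3: (-5,20) -> (-5,32.3) [heading=90, draw]
FD 2.9: (-5,32.3) -> (-5,35.2) [heading=90, draw]
PU: pen up
LT 135: heading 90 -> 225
LT 180: heading 225 -> 45
FD 7.7: (-5,35.2) -> (0.445,40.645) [heading=45, move]
FD 12.1: (0.445,40.645) -> (9.001,49.201) [heading=45, move]
BK 7: (9.001,49.201) -> (4.051,44.251) [heading=45, move]
RT 90: heading 45 -> 315
FD 12.9: (4.051,44.251) -> (13.173,35.129) [heading=315, move]
RT 45: heading 315 -> 270
FD 11.1: (13.173,35.129) -> (13.173,24.029) [heading=270, move]
Final: pos=(13.173,24.029), heading=270, 3 segment(s) drawn

Start position: (-5, 8)
Final position: (13.173, 24.029)
Distance = 24.232; >= 1e-6 -> NOT closed

Answer: no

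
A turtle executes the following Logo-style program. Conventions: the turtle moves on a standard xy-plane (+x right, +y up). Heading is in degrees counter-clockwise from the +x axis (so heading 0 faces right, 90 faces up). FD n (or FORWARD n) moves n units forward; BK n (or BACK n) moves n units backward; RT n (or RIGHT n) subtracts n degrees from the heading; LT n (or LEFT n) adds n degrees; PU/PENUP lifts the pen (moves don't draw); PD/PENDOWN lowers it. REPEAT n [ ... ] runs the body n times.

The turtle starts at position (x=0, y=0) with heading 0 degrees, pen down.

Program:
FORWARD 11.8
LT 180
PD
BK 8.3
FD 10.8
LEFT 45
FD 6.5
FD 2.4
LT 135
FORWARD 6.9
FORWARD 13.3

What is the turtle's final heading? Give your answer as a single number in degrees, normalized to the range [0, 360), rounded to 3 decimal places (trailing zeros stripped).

Executing turtle program step by step:
Start: pos=(0,0), heading=0, pen down
FD 11.8: (0,0) -> (11.8,0) [heading=0, draw]
LT 180: heading 0 -> 180
PD: pen down
BK 8.3: (11.8,0) -> (20.1,0) [heading=180, draw]
FD 10.8: (20.1,0) -> (9.3,0) [heading=180, draw]
LT 45: heading 180 -> 225
FD 6.5: (9.3,0) -> (4.704,-4.596) [heading=225, draw]
FD 2.4: (4.704,-4.596) -> (3.007,-6.293) [heading=225, draw]
LT 135: heading 225 -> 0
FD 6.9: (3.007,-6.293) -> (9.907,-6.293) [heading=0, draw]
FD 13.3: (9.907,-6.293) -> (23.207,-6.293) [heading=0, draw]
Final: pos=(23.207,-6.293), heading=0, 7 segment(s) drawn

Answer: 0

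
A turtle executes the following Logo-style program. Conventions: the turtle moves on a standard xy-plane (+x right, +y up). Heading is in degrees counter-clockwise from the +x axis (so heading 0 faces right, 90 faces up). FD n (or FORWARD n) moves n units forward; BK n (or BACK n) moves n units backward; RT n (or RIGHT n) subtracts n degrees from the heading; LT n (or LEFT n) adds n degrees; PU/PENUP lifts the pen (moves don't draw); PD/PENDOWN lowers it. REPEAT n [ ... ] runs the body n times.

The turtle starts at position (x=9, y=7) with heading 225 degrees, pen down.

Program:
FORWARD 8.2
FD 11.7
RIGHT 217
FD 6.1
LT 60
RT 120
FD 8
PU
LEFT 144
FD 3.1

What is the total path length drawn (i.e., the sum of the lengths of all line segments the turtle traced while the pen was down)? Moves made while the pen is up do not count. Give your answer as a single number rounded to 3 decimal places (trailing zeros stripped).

Executing turtle program step by step:
Start: pos=(9,7), heading=225, pen down
FD 8.2: (9,7) -> (3.202,1.202) [heading=225, draw]
FD 11.7: (3.202,1.202) -> (-5.071,-7.071) [heading=225, draw]
RT 217: heading 225 -> 8
FD 6.1: (-5.071,-7.071) -> (0.969,-6.222) [heading=8, draw]
LT 60: heading 8 -> 68
RT 120: heading 68 -> 308
FD 8: (0.969,-6.222) -> (5.895,-12.527) [heading=308, draw]
PU: pen up
LT 144: heading 308 -> 92
FD 3.1: (5.895,-12.527) -> (5.786,-9.428) [heading=92, move]
Final: pos=(5.786,-9.428), heading=92, 4 segment(s) drawn

Segment lengths:
  seg 1: (9,7) -> (3.202,1.202), length = 8.2
  seg 2: (3.202,1.202) -> (-5.071,-7.071), length = 11.7
  seg 3: (-5.071,-7.071) -> (0.969,-6.222), length = 6.1
  seg 4: (0.969,-6.222) -> (5.895,-12.527), length = 8
Total = 34

Answer: 34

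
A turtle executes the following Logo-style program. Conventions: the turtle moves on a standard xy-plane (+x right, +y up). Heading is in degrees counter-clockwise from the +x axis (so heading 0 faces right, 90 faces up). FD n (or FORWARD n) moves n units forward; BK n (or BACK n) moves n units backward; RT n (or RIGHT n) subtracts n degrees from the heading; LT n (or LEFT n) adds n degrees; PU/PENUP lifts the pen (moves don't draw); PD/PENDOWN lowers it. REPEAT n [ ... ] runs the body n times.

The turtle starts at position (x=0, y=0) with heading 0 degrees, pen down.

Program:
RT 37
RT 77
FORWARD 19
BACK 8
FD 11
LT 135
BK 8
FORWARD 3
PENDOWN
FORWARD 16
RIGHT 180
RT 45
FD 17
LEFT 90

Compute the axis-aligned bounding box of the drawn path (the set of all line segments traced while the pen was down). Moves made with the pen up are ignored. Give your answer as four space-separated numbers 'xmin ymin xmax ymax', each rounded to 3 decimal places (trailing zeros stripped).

Answer: -16.417 -22.965 1.321 0

Derivation:
Executing turtle program step by step:
Start: pos=(0,0), heading=0, pen down
RT 37: heading 0 -> 323
RT 77: heading 323 -> 246
FD 19: (0,0) -> (-7.728,-17.357) [heading=246, draw]
BK 8: (-7.728,-17.357) -> (-4.474,-10.049) [heading=246, draw]
FD 11: (-4.474,-10.049) -> (-8.948,-20.098) [heading=246, draw]
LT 135: heading 246 -> 21
BK 8: (-8.948,-20.098) -> (-16.417,-22.965) [heading=21, draw]
FD 3: (-16.417,-22.965) -> (-13.616,-21.89) [heading=21, draw]
PD: pen down
FD 16: (-13.616,-21.89) -> (1.321,-16.156) [heading=21, draw]
RT 180: heading 21 -> 201
RT 45: heading 201 -> 156
FD 17: (1.321,-16.156) -> (-14.209,-9.241) [heading=156, draw]
LT 90: heading 156 -> 246
Final: pos=(-14.209,-9.241), heading=246, 7 segment(s) drawn

Segment endpoints: x in {-16.417, -14.209, -13.616, -8.948, -7.728, -4.474, 0, 1.321}, y in {-22.965, -21.89, -20.098, -17.357, -16.156, -10.049, -9.241, 0}
xmin=-16.417, ymin=-22.965, xmax=1.321, ymax=0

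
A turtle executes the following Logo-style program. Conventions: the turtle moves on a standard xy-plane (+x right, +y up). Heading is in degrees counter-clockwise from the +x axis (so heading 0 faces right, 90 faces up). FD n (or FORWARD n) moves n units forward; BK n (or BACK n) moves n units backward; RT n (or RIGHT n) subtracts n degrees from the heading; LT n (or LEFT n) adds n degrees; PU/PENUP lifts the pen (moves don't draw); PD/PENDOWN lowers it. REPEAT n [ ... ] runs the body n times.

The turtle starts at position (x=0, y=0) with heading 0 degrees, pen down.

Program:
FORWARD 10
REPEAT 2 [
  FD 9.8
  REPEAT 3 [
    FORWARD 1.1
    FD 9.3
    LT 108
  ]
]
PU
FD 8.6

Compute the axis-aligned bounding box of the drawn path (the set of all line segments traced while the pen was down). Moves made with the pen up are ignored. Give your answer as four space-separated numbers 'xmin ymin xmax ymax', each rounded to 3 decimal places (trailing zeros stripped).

Answer: 0 -8.095 38.128 9.891

Derivation:
Executing turtle program step by step:
Start: pos=(0,0), heading=0, pen down
FD 10: (0,0) -> (10,0) [heading=0, draw]
REPEAT 2 [
  -- iteration 1/2 --
  FD 9.8: (10,0) -> (19.8,0) [heading=0, draw]
  REPEAT 3 [
    -- iteration 1/3 --
    FD 1.1: (19.8,0) -> (20.9,0) [heading=0, draw]
    FD 9.3: (20.9,0) -> (30.2,0) [heading=0, draw]
    LT 108: heading 0 -> 108
    -- iteration 2/3 --
    FD 1.1: (30.2,0) -> (29.86,1.046) [heading=108, draw]
    FD 9.3: (29.86,1.046) -> (26.986,9.891) [heading=108, draw]
    LT 108: heading 108 -> 216
    -- iteration 3/3 --
    FD 1.1: (26.986,9.891) -> (26.096,9.244) [heading=216, draw]
    FD 9.3: (26.096,9.244) -> (18.572,3.778) [heading=216, draw]
    LT 108: heading 216 -> 324
  ]
  -- iteration 2/2 --
  FD 9.8: (18.572,3.778) -> (26.501,-1.982) [heading=324, draw]
  REPEAT 3 [
    -- iteration 1/3 --
    FD 1.1: (26.501,-1.982) -> (27.391,-2.629) [heading=324, draw]
    FD 9.3: (27.391,-2.629) -> (34.915,-8.095) [heading=324, draw]
    LT 108: heading 324 -> 72
    -- iteration 2/3 --
    FD 1.1: (34.915,-8.095) -> (35.255,-7.049) [heading=72, draw]
    FD 9.3: (35.255,-7.049) -> (38.128,1.796) [heading=72, draw]
    LT 108: heading 72 -> 180
    -- iteration 3/3 --
    FD 1.1: (38.128,1.796) -> (37.028,1.796) [heading=180, draw]
    FD 9.3: (37.028,1.796) -> (27.728,1.796) [heading=180, draw]
    LT 108: heading 180 -> 288
  ]
]
PU: pen up
FD 8.6: (27.728,1.796) -> (30.386,-6.383) [heading=288, move]
Final: pos=(30.386,-6.383), heading=288, 15 segment(s) drawn

Segment endpoints: x in {0, 10, 18.572, 19.8, 20.9, 26.096, 26.501, 26.986, 27.391, 27.728, 29.86, 30.2, 34.915, 35.255, 37.028, 38.128}, y in {-8.095, -7.049, -2.629, -1.982, 0, 1.046, 1.796, 1.796, 1.796, 3.778, 9.244, 9.891}
xmin=0, ymin=-8.095, xmax=38.128, ymax=9.891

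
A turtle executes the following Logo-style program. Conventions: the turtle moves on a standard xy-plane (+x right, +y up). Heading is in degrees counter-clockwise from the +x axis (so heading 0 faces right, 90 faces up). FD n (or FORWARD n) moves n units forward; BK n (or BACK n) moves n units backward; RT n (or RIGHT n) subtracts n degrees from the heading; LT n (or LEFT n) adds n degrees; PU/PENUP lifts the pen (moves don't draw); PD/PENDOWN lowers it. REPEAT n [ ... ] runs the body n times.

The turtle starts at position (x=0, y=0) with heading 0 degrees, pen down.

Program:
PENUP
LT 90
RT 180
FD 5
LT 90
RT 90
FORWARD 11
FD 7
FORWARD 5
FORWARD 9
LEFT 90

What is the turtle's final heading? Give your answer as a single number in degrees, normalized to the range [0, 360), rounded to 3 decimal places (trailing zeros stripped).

Executing turtle program step by step:
Start: pos=(0,0), heading=0, pen down
PU: pen up
LT 90: heading 0 -> 90
RT 180: heading 90 -> 270
FD 5: (0,0) -> (0,-5) [heading=270, move]
LT 90: heading 270 -> 0
RT 90: heading 0 -> 270
FD 11: (0,-5) -> (0,-16) [heading=270, move]
FD 7: (0,-16) -> (0,-23) [heading=270, move]
FD 5: (0,-23) -> (0,-28) [heading=270, move]
FD 9: (0,-28) -> (0,-37) [heading=270, move]
LT 90: heading 270 -> 0
Final: pos=(0,-37), heading=0, 0 segment(s) drawn

Answer: 0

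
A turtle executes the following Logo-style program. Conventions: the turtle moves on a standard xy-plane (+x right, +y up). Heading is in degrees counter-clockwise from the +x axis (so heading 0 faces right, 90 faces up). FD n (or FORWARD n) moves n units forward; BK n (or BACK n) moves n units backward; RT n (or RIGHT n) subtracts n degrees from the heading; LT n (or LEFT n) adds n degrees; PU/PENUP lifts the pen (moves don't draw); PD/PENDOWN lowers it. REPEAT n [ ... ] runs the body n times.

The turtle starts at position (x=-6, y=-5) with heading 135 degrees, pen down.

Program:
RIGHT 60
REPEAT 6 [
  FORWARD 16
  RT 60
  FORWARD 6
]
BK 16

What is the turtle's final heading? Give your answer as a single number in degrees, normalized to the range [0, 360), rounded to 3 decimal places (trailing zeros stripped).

Answer: 75

Derivation:
Executing turtle program step by step:
Start: pos=(-6,-5), heading=135, pen down
RT 60: heading 135 -> 75
REPEAT 6 [
  -- iteration 1/6 --
  FD 16: (-6,-5) -> (-1.859,10.455) [heading=75, draw]
  RT 60: heading 75 -> 15
  FD 6: (-1.859,10.455) -> (3.937,12.008) [heading=15, draw]
  -- iteration 2/6 --
  FD 16: (3.937,12.008) -> (19.391,16.149) [heading=15, draw]
  RT 60: heading 15 -> 315
  FD 6: (19.391,16.149) -> (23.634,11.906) [heading=315, draw]
  -- iteration 3/6 --
  FD 16: (23.634,11.906) -> (34.948,0.592) [heading=315, draw]
  RT 60: heading 315 -> 255
  FD 6: (34.948,0.592) -> (33.395,-5.203) [heading=255, draw]
  -- iteration 4/6 --
  FD 16: (33.395,-5.203) -> (29.254,-20.658) [heading=255, draw]
  RT 60: heading 255 -> 195
  FD 6: (29.254,-20.658) -> (23.458,-22.211) [heading=195, draw]
  -- iteration 5/6 --
  FD 16: (23.458,-22.211) -> (8.003,-26.352) [heading=195, draw]
  RT 60: heading 195 -> 135
  FD 6: (8.003,-26.352) -> (3.761,-22.109) [heading=135, draw]
  -- iteration 6/6 --
  FD 16: (3.761,-22.109) -> (-7.553,-10.796) [heading=135, draw]
  RT 60: heading 135 -> 75
  FD 6: (-7.553,-10.796) -> (-6,-5) [heading=75, draw]
]
BK 16: (-6,-5) -> (-10.141,-20.455) [heading=75, draw]
Final: pos=(-10.141,-20.455), heading=75, 13 segment(s) drawn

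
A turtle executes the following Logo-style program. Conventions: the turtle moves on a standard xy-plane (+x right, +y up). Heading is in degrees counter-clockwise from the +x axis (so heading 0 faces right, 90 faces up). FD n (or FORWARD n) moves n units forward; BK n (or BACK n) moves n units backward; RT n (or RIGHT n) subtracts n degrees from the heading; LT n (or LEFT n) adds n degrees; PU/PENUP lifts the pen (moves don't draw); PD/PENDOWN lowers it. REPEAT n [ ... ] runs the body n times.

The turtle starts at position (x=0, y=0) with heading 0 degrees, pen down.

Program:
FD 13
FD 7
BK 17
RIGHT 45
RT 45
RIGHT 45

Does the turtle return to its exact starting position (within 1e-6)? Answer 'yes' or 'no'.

Answer: no

Derivation:
Executing turtle program step by step:
Start: pos=(0,0), heading=0, pen down
FD 13: (0,0) -> (13,0) [heading=0, draw]
FD 7: (13,0) -> (20,0) [heading=0, draw]
BK 17: (20,0) -> (3,0) [heading=0, draw]
RT 45: heading 0 -> 315
RT 45: heading 315 -> 270
RT 45: heading 270 -> 225
Final: pos=(3,0), heading=225, 3 segment(s) drawn

Start position: (0, 0)
Final position: (3, 0)
Distance = 3; >= 1e-6 -> NOT closed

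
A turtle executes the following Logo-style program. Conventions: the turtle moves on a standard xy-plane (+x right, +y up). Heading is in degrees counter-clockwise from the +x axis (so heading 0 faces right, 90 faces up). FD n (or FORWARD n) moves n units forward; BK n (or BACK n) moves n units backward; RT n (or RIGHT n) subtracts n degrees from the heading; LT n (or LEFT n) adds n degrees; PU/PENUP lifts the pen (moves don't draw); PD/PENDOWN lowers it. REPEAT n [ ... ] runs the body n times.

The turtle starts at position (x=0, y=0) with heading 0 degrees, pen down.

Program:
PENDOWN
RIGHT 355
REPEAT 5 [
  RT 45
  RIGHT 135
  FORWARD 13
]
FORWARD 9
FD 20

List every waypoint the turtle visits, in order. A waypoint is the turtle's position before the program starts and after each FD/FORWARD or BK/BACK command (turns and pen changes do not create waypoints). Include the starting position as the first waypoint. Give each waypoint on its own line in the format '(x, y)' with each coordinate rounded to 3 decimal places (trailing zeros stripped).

Executing turtle program step by step:
Start: pos=(0,0), heading=0, pen down
PD: pen down
RT 355: heading 0 -> 5
REPEAT 5 [
  -- iteration 1/5 --
  RT 45: heading 5 -> 320
  RT 135: heading 320 -> 185
  FD 13: (0,0) -> (-12.951,-1.133) [heading=185, draw]
  -- iteration 2/5 --
  RT 45: heading 185 -> 140
  RT 135: heading 140 -> 5
  FD 13: (-12.951,-1.133) -> (0,0) [heading=5, draw]
  -- iteration 3/5 --
  RT 45: heading 5 -> 320
  RT 135: heading 320 -> 185
  FD 13: (0,0) -> (-12.951,-1.133) [heading=185, draw]
  -- iteration 4/5 --
  RT 45: heading 185 -> 140
  RT 135: heading 140 -> 5
  FD 13: (-12.951,-1.133) -> (0,0) [heading=5, draw]
  -- iteration 5/5 --
  RT 45: heading 5 -> 320
  RT 135: heading 320 -> 185
  FD 13: (0,0) -> (-12.951,-1.133) [heading=185, draw]
]
FD 9: (-12.951,-1.133) -> (-21.916,-1.917) [heading=185, draw]
FD 20: (-21.916,-1.917) -> (-41.84,-3.661) [heading=185, draw]
Final: pos=(-41.84,-3.661), heading=185, 7 segment(s) drawn
Waypoints (8 total):
(0, 0)
(-12.951, -1.133)
(0, 0)
(-12.951, -1.133)
(0, 0)
(-12.951, -1.133)
(-21.916, -1.917)
(-41.84, -3.661)

Answer: (0, 0)
(-12.951, -1.133)
(0, 0)
(-12.951, -1.133)
(0, 0)
(-12.951, -1.133)
(-21.916, -1.917)
(-41.84, -3.661)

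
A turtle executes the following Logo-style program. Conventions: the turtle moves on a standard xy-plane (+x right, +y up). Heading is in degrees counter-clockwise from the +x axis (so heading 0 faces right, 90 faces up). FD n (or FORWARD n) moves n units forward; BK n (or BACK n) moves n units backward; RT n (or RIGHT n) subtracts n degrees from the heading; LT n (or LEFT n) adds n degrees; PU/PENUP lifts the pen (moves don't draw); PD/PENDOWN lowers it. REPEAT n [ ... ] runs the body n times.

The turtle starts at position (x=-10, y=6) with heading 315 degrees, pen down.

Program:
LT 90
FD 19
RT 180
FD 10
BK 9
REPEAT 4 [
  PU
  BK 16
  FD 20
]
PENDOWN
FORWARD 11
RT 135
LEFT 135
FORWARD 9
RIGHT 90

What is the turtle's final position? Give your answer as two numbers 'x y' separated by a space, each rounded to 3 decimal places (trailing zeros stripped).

Executing turtle program step by step:
Start: pos=(-10,6), heading=315, pen down
LT 90: heading 315 -> 45
FD 19: (-10,6) -> (3.435,19.435) [heading=45, draw]
RT 180: heading 45 -> 225
FD 10: (3.435,19.435) -> (-3.636,12.364) [heading=225, draw]
BK 9: (-3.636,12.364) -> (2.728,18.728) [heading=225, draw]
REPEAT 4 [
  -- iteration 1/4 --
  PU: pen up
  BK 16: (2.728,18.728) -> (14.042,30.042) [heading=225, move]
  FD 20: (14.042,30.042) -> (-0.101,15.899) [heading=225, move]
  -- iteration 2/4 --
  PU: pen up
  BK 16: (-0.101,15.899) -> (11.213,27.213) [heading=225, move]
  FD 20: (11.213,27.213) -> (-2.929,13.071) [heading=225, move]
  -- iteration 3/4 --
  PU: pen up
  BK 16: (-2.929,13.071) -> (8.385,24.385) [heading=225, move]
  FD 20: (8.385,24.385) -> (-5.757,10.243) [heading=225, move]
  -- iteration 4/4 --
  PU: pen up
  BK 16: (-5.757,10.243) -> (5.556,21.556) [heading=225, move]
  FD 20: (5.556,21.556) -> (-8.586,7.414) [heading=225, move]
]
PD: pen down
FD 11: (-8.586,7.414) -> (-16.364,-0.364) [heading=225, draw]
RT 135: heading 225 -> 90
LT 135: heading 90 -> 225
FD 9: (-16.364,-0.364) -> (-22.728,-6.728) [heading=225, draw]
RT 90: heading 225 -> 135
Final: pos=(-22.728,-6.728), heading=135, 5 segment(s) drawn

Answer: -22.728 -6.728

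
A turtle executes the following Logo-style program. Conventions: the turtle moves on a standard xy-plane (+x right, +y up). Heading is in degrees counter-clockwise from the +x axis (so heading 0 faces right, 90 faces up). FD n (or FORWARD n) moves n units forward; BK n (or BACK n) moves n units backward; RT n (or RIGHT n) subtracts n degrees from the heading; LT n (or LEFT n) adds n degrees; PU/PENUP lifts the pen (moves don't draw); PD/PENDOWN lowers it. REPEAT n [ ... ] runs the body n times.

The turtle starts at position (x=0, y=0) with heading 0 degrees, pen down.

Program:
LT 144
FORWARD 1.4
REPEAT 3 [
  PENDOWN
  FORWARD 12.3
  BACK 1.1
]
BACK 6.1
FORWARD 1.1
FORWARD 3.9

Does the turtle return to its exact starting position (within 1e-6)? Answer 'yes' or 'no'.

Executing turtle program step by step:
Start: pos=(0,0), heading=0, pen down
LT 144: heading 0 -> 144
FD 1.4: (0,0) -> (-1.133,0.823) [heading=144, draw]
REPEAT 3 [
  -- iteration 1/3 --
  PD: pen down
  FD 12.3: (-1.133,0.823) -> (-11.084,8.053) [heading=144, draw]
  BK 1.1: (-11.084,8.053) -> (-10.194,7.406) [heading=144, draw]
  -- iteration 2/3 --
  PD: pen down
  FD 12.3: (-10.194,7.406) -> (-20.145,14.636) [heading=144, draw]
  BK 1.1: (-20.145,14.636) -> (-19.255,13.989) [heading=144, draw]
  -- iteration 3/3 --
  PD: pen down
  FD 12.3: (-19.255,13.989) -> (-29.206,21.219) [heading=144, draw]
  BK 1.1: (-29.206,21.219) -> (-28.316,20.572) [heading=144, draw]
]
BK 6.1: (-28.316,20.572) -> (-23.381,16.987) [heading=144, draw]
FD 1.1: (-23.381,16.987) -> (-24.271,17.634) [heading=144, draw]
FD 3.9: (-24.271,17.634) -> (-27.426,19.926) [heading=144, draw]
Final: pos=(-27.426,19.926), heading=144, 10 segment(s) drawn

Start position: (0, 0)
Final position: (-27.426, 19.926)
Distance = 33.9; >= 1e-6 -> NOT closed

Answer: no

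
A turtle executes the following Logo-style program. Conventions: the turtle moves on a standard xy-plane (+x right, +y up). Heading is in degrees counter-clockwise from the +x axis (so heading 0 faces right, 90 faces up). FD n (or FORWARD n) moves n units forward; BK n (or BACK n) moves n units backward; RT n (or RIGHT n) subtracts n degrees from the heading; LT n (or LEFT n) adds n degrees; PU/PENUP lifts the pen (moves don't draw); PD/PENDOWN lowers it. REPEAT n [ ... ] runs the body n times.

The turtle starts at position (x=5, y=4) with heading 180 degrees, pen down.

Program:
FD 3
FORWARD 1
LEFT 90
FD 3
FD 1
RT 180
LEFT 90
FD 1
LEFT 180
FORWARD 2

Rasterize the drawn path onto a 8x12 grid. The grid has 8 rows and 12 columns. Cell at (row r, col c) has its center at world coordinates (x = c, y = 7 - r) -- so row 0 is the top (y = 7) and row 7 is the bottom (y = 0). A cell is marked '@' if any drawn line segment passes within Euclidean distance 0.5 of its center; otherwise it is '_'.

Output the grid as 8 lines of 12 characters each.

Answer: ____________
____________
____________
_@@@@@______
_@__________
_@__________
_@__________
@@@_________

Derivation:
Segment 0: (5,4) -> (2,4)
Segment 1: (2,4) -> (1,4)
Segment 2: (1,4) -> (1,1)
Segment 3: (1,1) -> (1,0)
Segment 4: (1,0) -> (-0,0)
Segment 5: (-0,0) -> (2,-0)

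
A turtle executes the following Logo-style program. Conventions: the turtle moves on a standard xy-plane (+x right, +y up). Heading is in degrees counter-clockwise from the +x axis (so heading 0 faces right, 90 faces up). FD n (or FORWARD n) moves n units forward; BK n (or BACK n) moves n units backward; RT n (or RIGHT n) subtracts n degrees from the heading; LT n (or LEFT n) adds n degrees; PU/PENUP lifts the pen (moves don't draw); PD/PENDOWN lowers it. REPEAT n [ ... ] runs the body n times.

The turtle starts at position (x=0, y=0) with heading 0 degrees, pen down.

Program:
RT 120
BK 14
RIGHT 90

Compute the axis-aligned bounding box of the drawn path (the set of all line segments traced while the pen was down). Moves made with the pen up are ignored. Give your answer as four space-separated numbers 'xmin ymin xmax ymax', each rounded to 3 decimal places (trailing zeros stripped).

Answer: 0 0 7 12.124

Derivation:
Executing turtle program step by step:
Start: pos=(0,0), heading=0, pen down
RT 120: heading 0 -> 240
BK 14: (0,0) -> (7,12.124) [heading=240, draw]
RT 90: heading 240 -> 150
Final: pos=(7,12.124), heading=150, 1 segment(s) drawn

Segment endpoints: x in {0, 7}, y in {0, 12.124}
xmin=0, ymin=0, xmax=7, ymax=12.124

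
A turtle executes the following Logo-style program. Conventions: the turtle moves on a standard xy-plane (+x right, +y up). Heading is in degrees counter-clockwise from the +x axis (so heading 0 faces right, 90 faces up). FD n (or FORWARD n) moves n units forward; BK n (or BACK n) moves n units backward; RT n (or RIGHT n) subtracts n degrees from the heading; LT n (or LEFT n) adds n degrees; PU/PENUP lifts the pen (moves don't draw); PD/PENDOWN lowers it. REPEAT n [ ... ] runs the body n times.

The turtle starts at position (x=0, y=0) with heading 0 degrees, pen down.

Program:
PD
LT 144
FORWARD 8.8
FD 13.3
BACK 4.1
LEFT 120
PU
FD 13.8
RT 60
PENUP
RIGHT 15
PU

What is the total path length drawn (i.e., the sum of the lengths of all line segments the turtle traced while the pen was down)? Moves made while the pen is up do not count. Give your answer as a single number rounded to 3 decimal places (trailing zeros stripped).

Executing turtle program step by step:
Start: pos=(0,0), heading=0, pen down
PD: pen down
LT 144: heading 0 -> 144
FD 8.8: (0,0) -> (-7.119,5.173) [heading=144, draw]
FD 13.3: (-7.119,5.173) -> (-17.879,12.99) [heading=144, draw]
BK 4.1: (-17.879,12.99) -> (-14.562,10.58) [heading=144, draw]
LT 120: heading 144 -> 264
PU: pen up
FD 13.8: (-14.562,10.58) -> (-16.005,-3.144) [heading=264, move]
RT 60: heading 264 -> 204
PU: pen up
RT 15: heading 204 -> 189
PU: pen up
Final: pos=(-16.005,-3.144), heading=189, 3 segment(s) drawn

Segment lengths:
  seg 1: (0,0) -> (-7.119,5.173), length = 8.8
  seg 2: (-7.119,5.173) -> (-17.879,12.99), length = 13.3
  seg 3: (-17.879,12.99) -> (-14.562,10.58), length = 4.1
Total = 26.2

Answer: 26.2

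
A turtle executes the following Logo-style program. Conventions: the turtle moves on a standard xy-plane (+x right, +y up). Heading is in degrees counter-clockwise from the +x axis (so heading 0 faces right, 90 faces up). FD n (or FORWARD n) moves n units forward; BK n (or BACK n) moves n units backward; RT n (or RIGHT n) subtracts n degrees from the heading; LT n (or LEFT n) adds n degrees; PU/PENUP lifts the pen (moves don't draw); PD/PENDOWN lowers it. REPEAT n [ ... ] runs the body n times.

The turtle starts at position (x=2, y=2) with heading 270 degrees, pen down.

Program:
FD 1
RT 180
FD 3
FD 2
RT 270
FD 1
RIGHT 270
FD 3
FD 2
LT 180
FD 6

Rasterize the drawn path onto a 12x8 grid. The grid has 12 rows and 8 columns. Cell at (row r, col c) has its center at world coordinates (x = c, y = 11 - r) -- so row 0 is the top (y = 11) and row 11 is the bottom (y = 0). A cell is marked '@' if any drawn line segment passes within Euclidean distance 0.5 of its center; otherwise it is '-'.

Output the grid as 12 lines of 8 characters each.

Answer: --------
--------
--------
--------
-@------
-@@-----
-@@-----
-@@-----
-@@-----
-@@-----
-@@-----
--------

Derivation:
Segment 0: (2,2) -> (2,1)
Segment 1: (2,1) -> (2,4)
Segment 2: (2,4) -> (2,6)
Segment 3: (2,6) -> (1,6)
Segment 4: (1,6) -> (1,3)
Segment 5: (1,3) -> (1,1)
Segment 6: (1,1) -> (1,7)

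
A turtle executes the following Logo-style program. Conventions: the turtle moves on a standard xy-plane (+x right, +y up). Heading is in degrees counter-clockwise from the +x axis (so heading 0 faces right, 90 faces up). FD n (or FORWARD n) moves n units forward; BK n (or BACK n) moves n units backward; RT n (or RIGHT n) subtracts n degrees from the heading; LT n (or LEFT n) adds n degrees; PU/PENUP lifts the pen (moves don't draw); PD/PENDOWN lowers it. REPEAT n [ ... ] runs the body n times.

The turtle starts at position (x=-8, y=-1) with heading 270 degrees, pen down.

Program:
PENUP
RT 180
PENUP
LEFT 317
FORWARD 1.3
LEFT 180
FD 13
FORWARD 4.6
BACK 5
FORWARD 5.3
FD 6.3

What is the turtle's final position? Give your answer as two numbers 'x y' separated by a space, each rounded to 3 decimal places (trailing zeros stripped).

Answer: -23.618 -17.748

Derivation:
Executing turtle program step by step:
Start: pos=(-8,-1), heading=270, pen down
PU: pen up
RT 180: heading 270 -> 90
PU: pen up
LT 317: heading 90 -> 47
FD 1.3: (-8,-1) -> (-7.113,-0.049) [heading=47, move]
LT 180: heading 47 -> 227
FD 13: (-7.113,-0.049) -> (-15.979,-9.557) [heading=227, move]
FD 4.6: (-15.979,-9.557) -> (-19.117,-12.921) [heading=227, move]
BK 5: (-19.117,-12.921) -> (-15.707,-9.264) [heading=227, move]
FD 5.3: (-15.707,-9.264) -> (-19.321,-13.14) [heading=227, move]
FD 6.3: (-19.321,-13.14) -> (-23.618,-17.748) [heading=227, move]
Final: pos=(-23.618,-17.748), heading=227, 0 segment(s) drawn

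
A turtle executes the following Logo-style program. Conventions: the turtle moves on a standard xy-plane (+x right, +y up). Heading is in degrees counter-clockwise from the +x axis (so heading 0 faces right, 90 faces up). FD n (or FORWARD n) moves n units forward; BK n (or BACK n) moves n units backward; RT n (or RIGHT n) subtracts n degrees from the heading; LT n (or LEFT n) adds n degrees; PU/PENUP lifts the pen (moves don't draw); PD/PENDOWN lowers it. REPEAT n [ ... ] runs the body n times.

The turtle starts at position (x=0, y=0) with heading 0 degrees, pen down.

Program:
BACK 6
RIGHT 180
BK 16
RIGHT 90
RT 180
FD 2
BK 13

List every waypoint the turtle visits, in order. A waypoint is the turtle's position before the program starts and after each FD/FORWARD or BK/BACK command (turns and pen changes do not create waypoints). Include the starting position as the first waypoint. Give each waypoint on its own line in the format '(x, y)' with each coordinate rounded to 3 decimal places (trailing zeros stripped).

Executing turtle program step by step:
Start: pos=(0,0), heading=0, pen down
BK 6: (0,0) -> (-6,0) [heading=0, draw]
RT 180: heading 0 -> 180
BK 16: (-6,0) -> (10,0) [heading=180, draw]
RT 90: heading 180 -> 90
RT 180: heading 90 -> 270
FD 2: (10,0) -> (10,-2) [heading=270, draw]
BK 13: (10,-2) -> (10,11) [heading=270, draw]
Final: pos=(10,11), heading=270, 4 segment(s) drawn
Waypoints (5 total):
(0, 0)
(-6, 0)
(10, 0)
(10, -2)
(10, 11)

Answer: (0, 0)
(-6, 0)
(10, 0)
(10, -2)
(10, 11)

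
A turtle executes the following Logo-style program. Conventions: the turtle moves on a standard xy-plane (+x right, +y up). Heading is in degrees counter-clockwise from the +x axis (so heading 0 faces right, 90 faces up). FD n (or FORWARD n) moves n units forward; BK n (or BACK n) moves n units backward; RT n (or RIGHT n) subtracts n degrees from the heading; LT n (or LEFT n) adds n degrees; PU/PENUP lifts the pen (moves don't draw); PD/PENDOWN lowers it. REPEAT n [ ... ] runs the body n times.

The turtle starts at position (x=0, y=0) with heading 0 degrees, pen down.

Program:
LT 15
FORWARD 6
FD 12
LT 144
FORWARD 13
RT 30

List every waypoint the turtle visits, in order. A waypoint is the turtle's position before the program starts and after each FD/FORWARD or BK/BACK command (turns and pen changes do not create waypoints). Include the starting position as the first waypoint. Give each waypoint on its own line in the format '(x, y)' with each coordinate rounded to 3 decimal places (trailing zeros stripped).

Executing turtle program step by step:
Start: pos=(0,0), heading=0, pen down
LT 15: heading 0 -> 15
FD 6: (0,0) -> (5.796,1.553) [heading=15, draw]
FD 12: (5.796,1.553) -> (17.387,4.659) [heading=15, draw]
LT 144: heading 15 -> 159
FD 13: (17.387,4.659) -> (5.25,9.318) [heading=159, draw]
RT 30: heading 159 -> 129
Final: pos=(5.25,9.318), heading=129, 3 segment(s) drawn
Waypoints (4 total):
(0, 0)
(5.796, 1.553)
(17.387, 4.659)
(5.25, 9.318)

Answer: (0, 0)
(5.796, 1.553)
(17.387, 4.659)
(5.25, 9.318)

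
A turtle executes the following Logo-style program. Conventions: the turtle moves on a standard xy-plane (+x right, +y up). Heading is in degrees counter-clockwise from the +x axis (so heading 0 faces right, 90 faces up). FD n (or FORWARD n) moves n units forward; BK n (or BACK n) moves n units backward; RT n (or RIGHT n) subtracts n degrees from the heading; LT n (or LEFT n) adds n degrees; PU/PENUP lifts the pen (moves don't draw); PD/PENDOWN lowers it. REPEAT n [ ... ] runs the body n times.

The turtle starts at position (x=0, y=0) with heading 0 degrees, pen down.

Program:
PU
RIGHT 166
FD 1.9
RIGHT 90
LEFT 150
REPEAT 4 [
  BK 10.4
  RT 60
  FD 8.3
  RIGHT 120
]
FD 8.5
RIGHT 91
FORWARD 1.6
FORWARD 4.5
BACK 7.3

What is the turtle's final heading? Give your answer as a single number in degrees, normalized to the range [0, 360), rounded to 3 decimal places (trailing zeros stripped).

Executing turtle program step by step:
Start: pos=(0,0), heading=0, pen down
PU: pen up
RT 166: heading 0 -> 194
FD 1.9: (0,0) -> (-1.844,-0.46) [heading=194, move]
RT 90: heading 194 -> 104
LT 150: heading 104 -> 254
REPEAT 4 [
  -- iteration 1/4 --
  BK 10.4: (-1.844,-0.46) -> (1.023,9.537) [heading=254, move]
  RT 60: heading 254 -> 194
  FD 8.3: (1.023,9.537) -> (-7.03,7.53) [heading=194, move]
  RT 120: heading 194 -> 74
  -- iteration 2/4 --
  BK 10.4: (-7.03,7.53) -> (-9.897,-2.468) [heading=74, move]
  RT 60: heading 74 -> 14
  FD 8.3: (-9.897,-2.468) -> (-1.844,-0.46) [heading=14, move]
  RT 120: heading 14 -> 254
  -- iteration 3/4 --
  BK 10.4: (-1.844,-0.46) -> (1.023,9.537) [heading=254, move]
  RT 60: heading 254 -> 194
  FD 8.3: (1.023,9.537) -> (-7.03,7.53) [heading=194, move]
  RT 120: heading 194 -> 74
  -- iteration 4/4 --
  BK 10.4: (-7.03,7.53) -> (-9.897,-2.468) [heading=74, move]
  RT 60: heading 74 -> 14
  FD 8.3: (-9.897,-2.468) -> (-1.844,-0.46) [heading=14, move]
  RT 120: heading 14 -> 254
]
FD 8.5: (-1.844,-0.46) -> (-4.186,-8.63) [heading=254, move]
RT 91: heading 254 -> 163
FD 1.6: (-4.186,-8.63) -> (-5.717,-8.163) [heading=163, move]
FD 4.5: (-5.717,-8.163) -> (-10.02,-6.847) [heading=163, move]
BK 7.3: (-10.02,-6.847) -> (-3.039,-8.981) [heading=163, move]
Final: pos=(-3.039,-8.981), heading=163, 0 segment(s) drawn

Answer: 163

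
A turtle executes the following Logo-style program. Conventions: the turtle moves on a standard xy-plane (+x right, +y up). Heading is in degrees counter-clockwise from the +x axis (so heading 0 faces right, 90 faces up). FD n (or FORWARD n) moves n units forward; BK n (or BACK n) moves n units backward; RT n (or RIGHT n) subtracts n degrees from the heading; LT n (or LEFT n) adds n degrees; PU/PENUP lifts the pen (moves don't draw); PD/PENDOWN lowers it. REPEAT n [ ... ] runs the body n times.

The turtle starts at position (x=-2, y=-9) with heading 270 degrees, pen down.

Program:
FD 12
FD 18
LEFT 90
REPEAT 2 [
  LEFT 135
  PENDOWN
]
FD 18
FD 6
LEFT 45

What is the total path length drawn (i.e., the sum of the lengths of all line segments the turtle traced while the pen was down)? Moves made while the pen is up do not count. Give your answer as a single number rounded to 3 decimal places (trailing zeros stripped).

Answer: 54

Derivation:
Executing turtle program step by step:
Start: pos=(-2,-9), heading=270, pen down
FD 12: (-2,-9) -> (-2,-21) [heading=270, draw]
FD 18: (-2,-21) -> (-2,-39) [heading=270, draw]
LT 90: heading 270 -> 0
REPEAT 2 [
  -- iteration 1/2 --
  LT 135: heading 0 -> 135
  PD: pen down
  -- iteration 2/2 --
  LT 135: heading 135 -> 270
  PD: pen down
]
FD 18: (-2,-39) -> (-2,-57) [heading=270, draw]
FD 6: (-2,-57) -> (-2,-63) [heading=270, draw]
LT 45: heading 270 -> 315
Final: pos=(-2,-63), heading=315, 4 segment(s) drawn

Segment lengths:
  seg 1: (-2,-9) -> (-2,-21), length = 12
  seg 2: (-2,-21) -> (-2,-39), length = 18
  seg 3: (-2,-39) -> (-2,-57), length = 18
  seg 4: (-2,-57) -> (-2,-63), length = 6
Total = 54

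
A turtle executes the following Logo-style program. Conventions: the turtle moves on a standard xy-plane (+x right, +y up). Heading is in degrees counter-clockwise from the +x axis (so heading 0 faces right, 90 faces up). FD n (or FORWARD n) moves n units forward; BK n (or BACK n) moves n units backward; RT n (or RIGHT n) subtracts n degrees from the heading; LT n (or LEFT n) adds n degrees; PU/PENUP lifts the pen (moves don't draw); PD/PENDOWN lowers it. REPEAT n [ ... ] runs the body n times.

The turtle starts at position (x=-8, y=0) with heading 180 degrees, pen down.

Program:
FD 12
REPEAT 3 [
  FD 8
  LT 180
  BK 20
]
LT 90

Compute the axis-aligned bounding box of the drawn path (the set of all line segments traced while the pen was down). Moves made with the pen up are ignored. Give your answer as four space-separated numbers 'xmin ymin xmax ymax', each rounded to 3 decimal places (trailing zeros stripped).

Answer: -48 0 -8 0

Derivation:
Executing turtle program step by step:
Start: pos=(-8,0), heading=180, pen down
FD 12: (-8,0) -> (-20,0) [heading=180, draw]
REPEAT 3 [
  -- iteration 1/3 --
  FD 8: (-20,0) -> (-28,0) [heading=180, draw]
  LT 180: heading 180 -> 0
  BK 20: (-28,0) -> (-48,0) [heading=0, draw]
  -- iteration 2/3 --
  FD 8: (-48,0) -> (-40,0) [heading=0, draw]
  LT 180: heading 0 -> 180
  BK 20: (-40,0) -> (-20,0) [heading=180, draw]
  -- iteration 3/3 --
  FD 8: (-20,0) -> (-28,0) [heading=180, draw]
  LT 180: heading 180 -> 0
  BK 20: (-28,0) -> (-48,0) [heading=0, draw]
]
LT 90: heading 0 -> 90
Final: pos=(-48,0), heading=90, 7 segment(s) drawn

Segment endpoints: x in {-48, -40, -28, -20, -8}, y in {0, 0, 0, 0, 0, 0, 0, 0}
xmin=-48, ymin=0, xmax=-8, ymax=0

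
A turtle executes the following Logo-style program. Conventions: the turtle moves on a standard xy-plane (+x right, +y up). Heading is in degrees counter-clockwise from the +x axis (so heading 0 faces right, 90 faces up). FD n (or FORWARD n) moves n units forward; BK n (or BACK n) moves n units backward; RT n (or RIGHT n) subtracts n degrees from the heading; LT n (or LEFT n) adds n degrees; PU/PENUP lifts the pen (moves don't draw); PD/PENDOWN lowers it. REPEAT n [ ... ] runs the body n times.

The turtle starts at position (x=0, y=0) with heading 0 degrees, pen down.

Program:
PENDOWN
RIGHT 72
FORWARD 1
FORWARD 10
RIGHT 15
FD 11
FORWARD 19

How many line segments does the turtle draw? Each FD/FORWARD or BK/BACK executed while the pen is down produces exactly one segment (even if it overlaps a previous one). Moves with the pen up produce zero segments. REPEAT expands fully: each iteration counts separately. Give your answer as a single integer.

Executing turtle program step by step:
Start: pos=(0,0), heading=0, pen down
PD: pen down
RT 72: heading 0 -> 288
FD 1: (0,0) -> (0.309,-0.951) [heading=288, draw]
FD 10: (0.309,-0.951) -> (3.399,-10.462) [heading=288, draw]
RT 15: heading 288 -> 273
FD 11: (3.399,-10.462) -> (3.975,-21.447) [heading=273, draw]
FD 19: (3.975,-21.447) -> (4.969,-40.421) [heading=273, draw]
Final: pos=(4.969,-40.421), heading=273, 4 segment(s) drawn
Segments drawn: 4

Answer: 4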